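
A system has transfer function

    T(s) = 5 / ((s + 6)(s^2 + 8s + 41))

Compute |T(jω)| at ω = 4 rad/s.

|T(j4)| ≈ 0.01707

Substitute s = j4: numerator = 5, denominator = 22 + j292.
|T(j4)| = |5| / |22 + j292| = 5 / 292.83 ≈ 0.01707.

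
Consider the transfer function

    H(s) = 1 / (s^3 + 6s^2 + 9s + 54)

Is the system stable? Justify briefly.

The denominator s^3 + 6s^2 + 9s + 54 factors as (s^2 + 9)(s + 6), giving poles at s = ±3j, -6.
Since the simple pole(s) at s = ±3j lie on the jω-axis with none in the right half-plane, the system is marginally stable.

marginally stable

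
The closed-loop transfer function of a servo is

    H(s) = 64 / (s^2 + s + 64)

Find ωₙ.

Compare the denominator to the standard form s^2 + 2ζωₙs + ωₙ².
ωₙ² = 64, so ωₙ = 8 rad/s.

ωₙ = 8 rad/s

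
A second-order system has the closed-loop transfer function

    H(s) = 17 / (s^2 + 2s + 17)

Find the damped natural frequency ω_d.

Comparing s^2 + 2s + 17 to s^2 + 2ζωₙs + ωₙ²: ωₙ = √17 ≈ 4.123 rad/s and ζ = 2/(2·√17) ≈ 0.2425.
ζωₙ = 2/2 = 1, so ω_d = ωₙ√(1−ζ²) = √(ωₙ² − (ζωₙ)²) = √(17 − 1²) = √16 = 4 rad/s.

ω_d = 4 rad/s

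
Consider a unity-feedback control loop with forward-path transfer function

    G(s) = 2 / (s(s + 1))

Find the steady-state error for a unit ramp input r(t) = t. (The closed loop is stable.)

e_ss = 0.5000

G(s) has one pole at the origin.
This is a Type 1 system. Kv = lim_{s→0} s·G(s) = 2/1.
e_ss = 1/Kv = 1/(2) = 1/2 ≈ 0.5000.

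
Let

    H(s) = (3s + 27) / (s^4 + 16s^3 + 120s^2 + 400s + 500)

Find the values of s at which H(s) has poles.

The poles are the roots of the denominator s^4 + 16s^3 + 120s^2 + 400s + 500 = 0.
No real roots exist; factor into two real quadratics: (s^2 + 6s + 10)(s^2 + 10s + 50) = 0.
Each quadratic gives a conjugate pair via the quadratic formula.

s = -3 ± j, -5 ± 5j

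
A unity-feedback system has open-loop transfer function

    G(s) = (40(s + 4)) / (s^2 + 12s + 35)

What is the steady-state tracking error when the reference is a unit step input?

G(s) has no poles at the origin.
This is a Type 0 system. Kp = lim_{s→0} G(s) = 160/35 = 32/7.
e_ss = 1/(1 + Kp) = 1/(1 + 32/7) = 7/39 ≈ 0.1795.

e_ss = 0.1795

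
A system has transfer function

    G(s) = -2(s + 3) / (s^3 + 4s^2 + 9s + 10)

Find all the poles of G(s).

The poles are the roots of the denominator s^3 + 4s^2 + 9s + 10 = 0.
Trying s = -2: the polynomial evaluates to 0, so (s + 2) is a factor.
Dividing out leaves s^2 + 2s + 5 = 0.
The quadratic formula then gives s = -1 ± 2j.

s = -1 + 2j, -1 - 2j, -2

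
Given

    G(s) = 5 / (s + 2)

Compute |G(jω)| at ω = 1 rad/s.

Substitute s = j1: numerator = 5, denominator = 2 + j1.
|G(j1)| = |5| / |2 + j1| = 5 / 2.2361 ≈ 2.236.

|G(j1)| ≈ 2.236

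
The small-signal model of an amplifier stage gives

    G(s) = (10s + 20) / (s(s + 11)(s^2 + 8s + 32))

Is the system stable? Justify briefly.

The poles can be read from the denominator factors: s = 0, -11, -4 ± 4j.
Since the simple pole(s) at s = 0 lie on the jω-axis with none in the right half-plane, the system is marginally stable.

marginally stable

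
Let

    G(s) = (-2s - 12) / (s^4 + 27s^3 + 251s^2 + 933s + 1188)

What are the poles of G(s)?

s = -4, -11, -3, -9

The poles are the roots of the denominator s^4 + 27s^3 + 251s^2 + 933s + 1188 = 0.
Trying s = -4: the polynomial evaluates to 0, so (s + 4) is a factor.
Dividing out leaves s^3 + 23s^2 + 159s + 297 = 0.
This factors further as (s + 11)(s + 3)(s + 9) = 0.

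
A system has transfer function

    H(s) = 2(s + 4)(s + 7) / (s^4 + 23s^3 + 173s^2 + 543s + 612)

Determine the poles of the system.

The poles are the roots of the denominator s^4 + 23s^3 + 173s^2 + 543s + 612 = 0.
Trying s = -12: the polynomial evaluates to 0, so (s + 12) is a factor.
Dividing out leaves s^3 + 11s^2 + 41s + 51 = 0.
This factors further as (s^2 + 8s + 17)(s + 3) = 0.

s = -4 ± j, -12, -3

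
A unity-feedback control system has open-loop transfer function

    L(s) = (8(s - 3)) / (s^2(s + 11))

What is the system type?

Type 2

The denominator has 2 factors of s at the origin (free integrators), so this is a Type 2 system.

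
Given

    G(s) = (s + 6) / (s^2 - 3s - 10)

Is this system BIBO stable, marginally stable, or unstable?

The denominator s^2 - 3s - 10 factors as (s - 5)(s + 2), giving poles at s = 5, -2.
Since the pole(s) at s = 5 lie in the right half-plane, the system is unstable.

unstable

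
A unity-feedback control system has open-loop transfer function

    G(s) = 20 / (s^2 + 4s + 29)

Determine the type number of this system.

The denominator has no factor of s at the origin — no free integrator — so this is a Type 0 system.

Type 0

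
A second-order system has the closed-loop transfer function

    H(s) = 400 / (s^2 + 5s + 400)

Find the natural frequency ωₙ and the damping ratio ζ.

ωₙ = 20 rad/s, ζ = 0.125

Compare the denominator to the standard form s^2 + 2ζωₙs + ωₙ².
ωₙ² = 400, so ωₙ = 20 rad/s.
2ζωₙ = 5, so ζ = 5/(2·20) = 0.125.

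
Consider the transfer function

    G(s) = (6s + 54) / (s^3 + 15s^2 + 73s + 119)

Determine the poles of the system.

s = -4 + j, -4 - j, -7

The poles are the roots of the denominator s^3 + 15s^2 + 73s + 119 = 0.
Trying s = -7: the polynomial evaluates to 0, so (s + 7) is a factor.
Dividing out leaves s^2 + 8s + 17 = 0.
The quadratic formula then gives s = -4 ± 1j.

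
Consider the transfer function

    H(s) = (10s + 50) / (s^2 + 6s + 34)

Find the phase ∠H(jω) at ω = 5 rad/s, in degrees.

∠H(j5) ≈ -28.30°

At s = j5: numerator = 50 + j50, denominator = 9 + j30.
∠H = ∠num − ∠den = 45° − (73.301°) = -28.30°.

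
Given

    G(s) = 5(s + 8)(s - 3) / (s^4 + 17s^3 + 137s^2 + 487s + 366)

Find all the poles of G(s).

s = -5 + 6j, -5 - 6j, -6, -1

The poles are the roots of the denominator s^4 + 17s^3 + 137s^2 + 487s + 366 = 0.
Trying s = -6: the polynomial evaluates to 0, so (s + 6) is a factor.
Dividing out leaves s^3 + 11s^2 + 71s + 61 = 0.
This factors further as (s^2 + 10s + 61)(s + 1) = 0.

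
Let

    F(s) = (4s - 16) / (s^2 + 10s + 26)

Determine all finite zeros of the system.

Set the numerator to zero: 4s - 16 = 0, i.e. 4·(s - 4) = 0.
So s = 4.

s = 4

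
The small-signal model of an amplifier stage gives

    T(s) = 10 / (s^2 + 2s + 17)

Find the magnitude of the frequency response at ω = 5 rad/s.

|T(j5)| ≈ 0.7809

Substitute s = j5: numerator = 10, denominator = -8 + j10.
|T(j5)| = |10| / |-8 + j10| = 10 / 12.806 ≈ 0.7809.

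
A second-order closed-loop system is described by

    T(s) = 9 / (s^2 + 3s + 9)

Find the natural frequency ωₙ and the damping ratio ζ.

Compare the denominator to the standard form s^2 + 2ζωₙs + ωₙ².
ωₙ² = 9, so ωₙ = 3 rad/s.
2ζωₙ = 3, so ζ = 3/(2·3) = 0.5.

ωₙ = 3 rad/s, ζ = 0.5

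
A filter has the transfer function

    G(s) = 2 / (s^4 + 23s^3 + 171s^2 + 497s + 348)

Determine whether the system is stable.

stable

The denominator s^4 + 23s^3 + 171s^2 + 497s + 348 factors as (s + 12)(s + 1)(s^2 + 10s + 29), giving poles at s = -12, -1, -5 + 2j, -5 - 2j.
Since all poles lie strictly in the left half-plane, the system is stable.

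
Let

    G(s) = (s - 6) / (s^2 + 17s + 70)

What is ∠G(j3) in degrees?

∠G(j3) ≈ 113.5°

At s = j3: numerator = -6 + j3, denominator = 61 + j51.
∠G = ∠num − ∠den = 153.43° − (39.898°) = 113.5°.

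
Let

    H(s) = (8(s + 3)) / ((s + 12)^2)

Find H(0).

At s = 0 each factor (s + a) contributes a and each (s^2 + bs + c) contributes c.
H(0) = 8·(3) / ((12) · (12)) = 24/144 = 1/6.

H(0) = 1/6 ≈ 0.1667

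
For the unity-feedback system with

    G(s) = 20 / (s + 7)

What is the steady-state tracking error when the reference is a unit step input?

G(s) has no poles at the origin.
This is a Type 0 system. Kp = lim_{s→0} G(s) = 20/7.
e_ss = 1/(1 + Kp) = 1/(1 + 20/7) = 7/27 ≈ 0.2593.

e_ss = 0.2593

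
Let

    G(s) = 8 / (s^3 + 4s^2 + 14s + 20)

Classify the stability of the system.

The denominator s^3 + 4s^2 + 14s + 20 factors as (s^2 + 2s + 10)(s + 2), giving poles at s = -1 ± 3j, -2.
Since all poles lie strictly in the left half-plane, the system is stable.

stable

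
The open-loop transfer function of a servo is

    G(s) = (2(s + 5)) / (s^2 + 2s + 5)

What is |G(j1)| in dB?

Substitute s = j1: numerator = 10 + j2, denominator = 4 + j2.
|G(j1)| = |10 + j2| / |4 + j2| = 10.198 / 4.4721 ≈ 2.280.
In decibels: 20·log₁₀(2.280) ≈ 7.16 dB.

|G(j1)|_dB ≈ 7.16 dB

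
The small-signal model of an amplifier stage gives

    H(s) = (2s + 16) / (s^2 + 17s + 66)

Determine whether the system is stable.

The denominator s^2 + 17s + 66 factors as (s + 6)(s + 11), giving poles at s = -6, -11.
Since all poles lie strictly in the left half-plane, the system is stable.

stable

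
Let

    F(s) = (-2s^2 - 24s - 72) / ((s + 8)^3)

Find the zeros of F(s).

s = -6, -6

Set the numerator to zero: -2s^2 - 24s - 72 = 0, i.e. -2·(s^2 + 12s + 36) = 0.
Factoring: (s + 6)^2 = 0.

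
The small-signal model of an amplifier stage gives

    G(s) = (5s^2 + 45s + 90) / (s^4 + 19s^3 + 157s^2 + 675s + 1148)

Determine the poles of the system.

The poles are the roots of the denominator s^4 + 19s^3 + 157s^2 + 675s + 1148 = 0.
Trying s = -7: the polynomial evaluates to 0, so (s + 7) is a factor.
Dividing out leaves s^3 + 12s^2 + 73s + 164 = 0.
This factors further as (s^2 + 8s + 41)(s + 4) = 0.

s = -4 + 5j, -4 - 5j, -7, -4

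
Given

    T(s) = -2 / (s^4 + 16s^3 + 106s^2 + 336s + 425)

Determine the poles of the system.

s = -4 + 3j, -4 - 3j, -4 + j, -4 - j

The poles are the roots of the denominator s^4 + 16s^3 + 106s^2 + 336s + 425 = 0.
No real roots exist; factor into two real quadratics: (s^2 + 8s + 25)(s^2 + 8s + 17) = 0.
Each quadratic gives a conjugate pair via the quadratic formula.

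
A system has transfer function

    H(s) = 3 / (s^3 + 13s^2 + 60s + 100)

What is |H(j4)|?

Substitute s = j4: numerator = 3, denominator = -108 + j176.
|H(j4)| = |3| / |-108 + j176| = 3 / 206.49 ≈ 0.01453.

|H(j4)| ≈ 0.01453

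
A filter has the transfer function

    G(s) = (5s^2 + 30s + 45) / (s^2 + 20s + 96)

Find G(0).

Set s = 0: G(0) = (45) / (96) = 15/32.

G(0) = 15/32 ≈ 0.4688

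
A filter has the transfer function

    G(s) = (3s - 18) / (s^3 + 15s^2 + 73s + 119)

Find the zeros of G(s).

Set the numerator to zero: 3s - 18 = 0, i.e. 3·(s - 6) = 0.
So s = 6.

s = 6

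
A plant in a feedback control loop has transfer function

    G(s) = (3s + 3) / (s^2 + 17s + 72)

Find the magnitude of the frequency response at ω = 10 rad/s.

Substitute s = j10: numerator = 3 + j30, denominator = -28 + j170.
|G(j10)| = |3 + j30| / |-28 + j170| = 30.150 / 172.29 ≈ 0.1750.

|G(j10)| ≈ 0.1750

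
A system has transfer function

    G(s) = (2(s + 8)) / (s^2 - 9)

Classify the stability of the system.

unstable

The denominator s^2 - 9 factors as (s - 3)(s + 3), giving poles at s = 3, -3.
Since the pole(s) at s = 3 lie in the right half-plane, the system is unstable.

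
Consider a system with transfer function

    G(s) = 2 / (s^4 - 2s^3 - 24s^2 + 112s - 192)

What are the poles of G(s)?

s = 2 ± 2j, 4, -6

The poles are the roots of the denominator s^4 - 2s^3 - 24s^2 + 112s - 192 = 0.
Trying s = 4: the polynomial evaluates to 0, so (s - 4) is a factor.
Dividing out leaves s^3 + 2s^2 - 16s + 48 = 0.
This factors further as (s^2 - 4s + 8)(s + 6) = 0.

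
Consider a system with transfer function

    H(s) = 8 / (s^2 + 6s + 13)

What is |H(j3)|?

Substitute s = j3: numerator = 8, denominator = 4 + j18.
|H(j3)| = |8| / |4 + j18| = 8 / 18.439 ≈ 0.4339.

|H(j3)| ≈ 0.4339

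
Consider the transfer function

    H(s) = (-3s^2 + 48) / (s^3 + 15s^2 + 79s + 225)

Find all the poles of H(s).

s = -3 ± 4j, -9

The poles are the roots of the denominator s^3 + 15s^2 + 79s + 225 = 0.
Trying s = -9: the polynomial evaluates to 0, so (s + 9) is a factor.
Dividing out leaves s^2 + 6s + 25 = 0.
The quadratic formula then gives s = -3 ± 4j.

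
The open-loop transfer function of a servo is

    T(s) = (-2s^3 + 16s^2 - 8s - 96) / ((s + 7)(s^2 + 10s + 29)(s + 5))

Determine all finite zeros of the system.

s = 6, -2, 4

Set the numerator to zero: -2s^3 + 16s^2 - 8s - 96 = 0, i.e. -2·(s^3 - 8s^2 + 4s + 48) = 0.
Factoring: (s - 6)(s + 2)(s - 4) = 0.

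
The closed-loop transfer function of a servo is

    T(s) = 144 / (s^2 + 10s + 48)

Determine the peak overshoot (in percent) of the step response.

Comparing s^2 + 10s + 48 to s^2 + 2ζωₙs + ωₙ²: ωₙ = √48 ≈ 6.928 rad/s and ζ = 10/(2·√48) ≈ 0.7217.
%OS = 100·exp(−πζ/√(1−ζ²)) = 100·exp(−π·0.7217/√(1−0.7217²)) ≈ 3.78%.

%OS ≈ 3.78%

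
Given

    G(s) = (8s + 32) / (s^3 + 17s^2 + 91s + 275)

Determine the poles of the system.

The poles are the roots of the denominator s^3 + 17s^2 + 91s + 275 = 0.
Trying s = -11: the polynomial evaluates to 0, so (s + 11) is a factor.
Dividing out leaves s^2 + 6s + 25 = 0.
The quadratic formula then gives s = -3 ± 4j.

s = -3 + 4j, -3 - 4j, -11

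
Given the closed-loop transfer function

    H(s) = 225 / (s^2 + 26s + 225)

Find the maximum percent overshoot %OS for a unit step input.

Comparing s^2 + 26s + 225 to s^2 + 2ζωₙs + ωₙ²: ωₙ = 15 rad/s and ζ = 26/(2·15) ≈ 0.8667.
%OS = 100·exp(−πζ/√(1−ζ²)) = 100·exp(−π·0.8667/√(1−0.8667²)) ≈ 0.426%.

%OS ≈ 0.426%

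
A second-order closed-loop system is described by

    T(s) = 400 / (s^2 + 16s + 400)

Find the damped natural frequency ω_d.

ω_d ≈ 18.33 rad/s

Comparing s^2 + 16s + 400 to s^2 + 2ζωₙs + ωₙ²: ωₙ = 20 rad/s and ζ = 16/(2·20) = 0.4.
ζωₙ = 16/2 = 8, so ω_d = ωₙ√(1−ζ²) = √(ωₙ² − (ζωₙ)²) = √(400 − 8²) = √336 ≈ 18.33 rad/s.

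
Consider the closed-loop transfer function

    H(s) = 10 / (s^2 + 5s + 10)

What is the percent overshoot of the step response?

Comparing s^2 + 5s + 10 to s^2 + 2ζωₙs + ωₙ²: ωₙ = √10 ≈ 3.162 rad/s and ζ = 5/(2·√10) ≈ 0.7906.
%OS = 100·exp(−πζ/√(1−ζ²)) = 100·exp(−π·0.7906/√(1−0.7906²)) ≈ 1.73%.

%OS ≈ 1.73%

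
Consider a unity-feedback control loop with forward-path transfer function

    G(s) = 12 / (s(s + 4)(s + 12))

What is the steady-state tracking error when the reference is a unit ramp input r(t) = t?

e_ss = 4

G(s) has one pole at the origin.
This is a Type 1 system. Kv = lim_{s→0} s·G(s) = 12/48 = 1/4.
e_ss = 1/Kv = 1/(1/4) = 4.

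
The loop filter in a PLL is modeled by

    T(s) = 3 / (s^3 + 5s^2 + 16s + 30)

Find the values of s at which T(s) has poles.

The poles are the roots of the denominator s^3 + 5s^2 + 16s + 30 = 0.
Trying s = -3: the polynomial evaluates to 0, so (s + 3) is a factor.
Dividing out leaves s^2 + 2s + 10 = 0.
The quadratic formula then gives s = -1 ± 3j.

s = -1 ± 3j, -3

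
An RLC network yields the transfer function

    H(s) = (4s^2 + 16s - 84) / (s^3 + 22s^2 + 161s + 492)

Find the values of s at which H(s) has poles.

The poles are the roots of the denominator s^3 + 22s^2 + 161s + 492 = 0.
Trying s = -12: the polynomial evaluates to 0, so (s + 12) is a factor.
Dividing out leaves s^2 + 10s + 41 = 0.
The quadratic formula then gives s = -5 ± 4j.

s = -5 ± 4j, -12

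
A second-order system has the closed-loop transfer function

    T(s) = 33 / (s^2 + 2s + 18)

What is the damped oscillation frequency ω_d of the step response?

Comparing s^2 + 2s + 18 to s^2 + 2ζωₙs + ωₙ²: ωₙ = √18 ≈ 4.243 rad/s and ζ = 2/(2·√18) ≈ 0.2357.
ζωₙ = 2/2 = 1, so ω_d = ωₙ√(1−ζ²) = √(ωₙ² − (ζωₙ)²) = √(18 − 1²) = √17 ≈ 4.123 rad/s.

ω_d ≈ 4.123 rad/s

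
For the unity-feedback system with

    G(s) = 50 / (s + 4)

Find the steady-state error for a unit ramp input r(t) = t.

G(s) has no poles at the origin.
This is a Type 0 system; Kv = lim_{s→0} s·G(s) = 0, so the steady-state error for a ramp input is infinite.

e_ss = ∞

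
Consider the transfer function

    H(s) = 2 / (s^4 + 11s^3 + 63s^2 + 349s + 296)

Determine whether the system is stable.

The denominator s^4 + 11s^3 + 63s^2 + 349s + 296 factors as (s^2 + 2s + 37)(s + 8)(s + 1), giving poles at s = -1 ± 6j, -8, -1.
Since all poles lie strictly in the left half-plane, the system is stable.

stable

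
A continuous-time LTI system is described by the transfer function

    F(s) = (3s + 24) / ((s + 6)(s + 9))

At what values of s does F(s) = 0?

Set the numerator to zero: 3s + 24 = 0, i.e. 3·(s + 8) = 0.
So s = -8.

s = -8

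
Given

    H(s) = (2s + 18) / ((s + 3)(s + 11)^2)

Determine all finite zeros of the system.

s = -9

Set the numerator to zero: 2s + 18 = 0, i.e. 2·(s + 9) = 0.
So s = -9.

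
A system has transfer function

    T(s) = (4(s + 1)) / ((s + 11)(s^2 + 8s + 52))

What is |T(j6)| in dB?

Substitute s = j6: numerator = 4 + j24, denominator = -112 + j624.
|T(j6)| = |4 + j24| / |-112 + j624| = 24.331 / 633.97 ≈ 0.03838.
In decibels: 20·log₁₀(0.03838) ≈ -28.3 dB.

|T(j6)|_dB ≈ -28.3 dB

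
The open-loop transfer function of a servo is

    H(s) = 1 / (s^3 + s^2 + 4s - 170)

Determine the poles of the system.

s = -3 + 5j, -3 - 5j, 5

The poles are the roots of the denominator s^3 + s^2 + 4s - 170 = 0.
Trying s = 5: the polynomial evaluates to 0, so (s - 5) is a factor.
Dividing out leaves s^2 + 6s + 34 = 0.
The quadratic formula then gives s = -3 ± 5j.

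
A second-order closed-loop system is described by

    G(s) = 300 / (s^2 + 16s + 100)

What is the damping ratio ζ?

ζ = 0.8

Compare the denominator to the standard form s^2 + 2ζωₙs + ωₙ².
ωₙ² = 100, so ωₙ = 10 rad/s.
2ζωₙ = 16, so ζ = 16/(2·10) = 0.8.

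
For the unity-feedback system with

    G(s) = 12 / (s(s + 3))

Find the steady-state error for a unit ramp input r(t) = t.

G(s) has one pole at the origin.
This is a Type 1 system. Kv = lim_{s→0} s·G(s) = 12/3 = 4.
e_ss = 1/Kv = 1/(4) = 1/4 ≈ 0.2500.

e_ss = 0.2500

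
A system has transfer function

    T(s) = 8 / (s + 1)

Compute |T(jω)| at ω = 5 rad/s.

|T(j5)| ≈ 1.569

Substitute s = j5: numerator = 8, denominator = 1 + j5.
|T(j5)| = |8| / |1 + j5| = 8 / 5.0990 ≈ 1.569.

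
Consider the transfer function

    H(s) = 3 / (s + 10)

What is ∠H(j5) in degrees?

At s = j5: numerator = 3, denominator = 10 + j5.
∠H = ∠num − ∠den = 0° − (26.565°) = -26.57°.

∠H(j5) ≈ -26.57°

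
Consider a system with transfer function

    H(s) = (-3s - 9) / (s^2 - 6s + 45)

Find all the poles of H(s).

s = 3 + 6j, 3 - 6j

The poles are the roots of the denominator s^2 - 6s + 45 = 0.
Using the quadratic formula: s = (6 ± √(-144))/2 = 3 ± 6j.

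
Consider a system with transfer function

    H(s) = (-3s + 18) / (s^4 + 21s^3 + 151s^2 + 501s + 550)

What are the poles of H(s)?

s = -4 ± 3j, -2, -11

The poles are the roots of the denominator s^4 + 21s^3 + 151s^2 + 501s + 550 = 0.
Trying s = -2: the polynomial evaluates to 0, so (s + 2) is a factor.
Dividing out leaves s^3 + 19s^2 + 113s + 275 = 0.
This factors further as (s^2 + 8s + 25)(s + 11) = 0.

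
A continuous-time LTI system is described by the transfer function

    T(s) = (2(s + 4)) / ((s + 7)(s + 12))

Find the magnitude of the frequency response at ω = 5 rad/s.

Substitute s = j5: numerator = 8 + j10, denominator = 59 + j95.
|T(j5)| = |8 + j10| / |59 + j95| = 12.806 / 111.83 ≈ 0.1145.

|T(j5)| ≈ 0.1145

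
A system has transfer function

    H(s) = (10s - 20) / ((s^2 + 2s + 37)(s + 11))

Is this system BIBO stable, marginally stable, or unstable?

The poles can be read from the denominator factors: s = -1 + 6j, -1 - 6j, -11.
Since all poles lie strictly in the left half-plane, the system is stable.

stable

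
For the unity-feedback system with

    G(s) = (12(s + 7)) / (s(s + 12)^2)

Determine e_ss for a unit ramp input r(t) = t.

G(s) has one pole at the origin.
This is a Type 1 system. Kv = lim_{s→0} s·G(s) = 84/144 = 7/12.
e_ss = 1/Kv = 1/(7/12) = 12/7 ≈ 1.714.

e_ss = 1.714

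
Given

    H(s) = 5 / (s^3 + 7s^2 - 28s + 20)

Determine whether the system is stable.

The denominator s^3 + 7s^2 - 28s + 20 factors as (s - 2)(s + 10)(s - 1), giving poles at s = 2, -10, 1.
Since the pole(s) at s = 2, 1 lie in the right half-plane, the system is unstable.

unstable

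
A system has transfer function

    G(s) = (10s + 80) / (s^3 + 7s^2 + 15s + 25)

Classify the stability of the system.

stable

The denominator s^3 + 7s^2 + 15s + 25 factors as (s^2 + 2s + 5)(s + 5), giving poles at s = -1 + 2j, -1 - 2j, -5.
Since all poles lie strictly in the left half-plane, the system is stable.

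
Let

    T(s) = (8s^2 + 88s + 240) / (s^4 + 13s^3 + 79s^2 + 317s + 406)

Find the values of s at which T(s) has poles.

s = -2 ± 5j, -7, -2

The poles are the roots of the denominator s^4 + 13s^3 + 79s^2 + 317s + 406 = 0.
Trying s = -7: the polynomial evaluates to 0, so (s + 7) is a factor.
Dividing out leaves s^3 + 6s^2 + 37s + 58 = 0.
This factors further as (s^2 + 4s + 29)(s + 2) = 0.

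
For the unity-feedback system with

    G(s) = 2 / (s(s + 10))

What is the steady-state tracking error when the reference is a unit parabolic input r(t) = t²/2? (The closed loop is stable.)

G(s) has one pole at the origin.
This is a Type 1 system; Ka = lim_{s→0} s^2·G(s) = 0, so the steady-state error for a parabola input is infinite.

e_ss = ∞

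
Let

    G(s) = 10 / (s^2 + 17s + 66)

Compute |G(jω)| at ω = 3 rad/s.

Substitute s = j3: numerator = 10, denominator = 57 + j51.
|G(j3)| = |10| / |57 + j51| = 10 / 76.485 ≈ 0.1307.

|G(j3)| ≈ 0.1307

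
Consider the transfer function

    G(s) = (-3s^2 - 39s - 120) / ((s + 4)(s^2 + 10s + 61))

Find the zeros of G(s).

s = -5, -8

Set the numerator to zero: -3s^2 - 39s - 120 = 0, i.e. -3·(s^2 + 13s + 40) = 0.
Factoring: (s + 5)(s + 8) = 0.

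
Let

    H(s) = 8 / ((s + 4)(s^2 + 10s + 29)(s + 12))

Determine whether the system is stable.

The poles can be read from the denominator factors: s = -4, -5 + 2j, -5 - 2j, -12.
Since all poles lie strictly in the left half-plane, the system is stable.

stable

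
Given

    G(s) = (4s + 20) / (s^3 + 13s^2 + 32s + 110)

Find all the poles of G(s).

The poles are the roots of the denominator s^3 + 13s^2 + 32s + 110 = 0.
Trying s = -11: the polynomial evaluates to 0, so (s + 11) is a factor.
Dividing out leaves s^2 + 2s + 10 = 0.
The quadratic formula then gives s = -1 ± 3j.

s = -1 + 3j, -1 - 3j, -11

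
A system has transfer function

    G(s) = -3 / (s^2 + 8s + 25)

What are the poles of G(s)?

The poles are the roots of the denominator s^2 + 8s + 25 = 0.
Using the quadratic formula: s = (-8 ± √(-36))/2 = -4 ± 3j.

s = -4 ± 3j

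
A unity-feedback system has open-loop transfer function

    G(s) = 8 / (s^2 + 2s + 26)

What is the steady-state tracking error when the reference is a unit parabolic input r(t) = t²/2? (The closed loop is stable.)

e_ss = ∞

G(s) has no poles at the origin.
This is a Type 0 system; Ka = lim_{s→0} s^2·G(s) = 0, so the steady-state error for a parabola input is infinite.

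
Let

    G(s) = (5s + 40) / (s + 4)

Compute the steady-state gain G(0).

G(0) = 10

Set s = 0: G(0) = (40) / (4) = 10.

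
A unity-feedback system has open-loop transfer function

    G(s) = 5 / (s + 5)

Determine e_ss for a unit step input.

G(s) has no poles at the origin.
This is a Type 0 system. Kp = lim_{s→0} G(s) = 5/5 = 1.
e_ss = 1/(1 + Kp) = 1/(1 + 1) = 1/2 ≈ 0.5000.

e_ss = 0.5000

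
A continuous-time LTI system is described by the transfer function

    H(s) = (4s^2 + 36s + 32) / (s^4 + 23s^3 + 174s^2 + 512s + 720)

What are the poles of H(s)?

s = -2 ± 2j, -9, -10

The poles are the roots of the denominator s^4 + 23s^3 + 174s^2 + 512s + 720 = 0.
Trying s = -9: the polynomial evaluates to 0, so (s + 9) is a factor.
Dividing out leaves s^3 + 14s^2 + 48s + 80 = 0.
This factors further as (s^2 + 4s + 8)(s + 10) = 0.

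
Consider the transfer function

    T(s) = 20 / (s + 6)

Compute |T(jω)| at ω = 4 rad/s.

|T(j4)| ≈ 2.774

Substitute s = j4: numerator = 20, denominator = 6 + j4.
|T(j4)| = |20| / |6 + j4| = 20 / 7.2111 ≈ 2.774.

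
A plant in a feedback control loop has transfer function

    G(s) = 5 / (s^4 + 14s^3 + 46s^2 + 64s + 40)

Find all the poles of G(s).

The poles are the roots of the denominator s^4 + 14s^3 + 46s^2 + 64s + 40 = 0.
Trying s = -2: the polynomial evaluates to 0, so (s + 2) is a factor.
Dividing out leaves s^3 + 12s^2 + 22s + 20 = 0.
This factors further as (s^2 + 2s + 2)(s + 10) = 0.

s = -1 ± j, -2, -10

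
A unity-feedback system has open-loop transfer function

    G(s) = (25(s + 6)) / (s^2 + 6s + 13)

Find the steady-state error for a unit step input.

G(s) has no poles at the origin.
This is a Type 0 system. Kp = lim_{s→0} G(s) = 150/13.
e_ss = 1/(1 + Kp) = 1/(1 + 150/13) = 13/163 ≈ 0.07975.

e_ss = 0.07975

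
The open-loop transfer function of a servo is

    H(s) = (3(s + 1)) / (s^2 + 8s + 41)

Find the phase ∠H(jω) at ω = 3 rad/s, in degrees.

At s = j3: numerator = 3 + j9, denominator = 32 + j24.
∠H = ∠num − ∠den = 71.565° − (36.870°) = 34.70°.

∠H(j3) ≈ 34.70°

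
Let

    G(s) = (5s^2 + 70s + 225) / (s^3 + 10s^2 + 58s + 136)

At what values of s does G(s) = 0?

s = -9, -5

Set the numerator to zero: 5s^2 + 70s + 225 = 0, i.e. 5·(s^2 + 14s + 45) = 0.
Factoring: (s + 9)(s + 5) = 0.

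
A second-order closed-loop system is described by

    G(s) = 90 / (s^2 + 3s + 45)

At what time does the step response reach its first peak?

Comparing s^2 + 3s + 45 to s^2 + 2ζωₙs + ωₙ²: ωₙ = √45 ≈ 6.708 rad/s and ζ = 3/(2·√45) ≈ 0.2236.
ζωₙ = 3/2 = 1.5, so ω_d = ωₙ√(1−ζ²) = √(ωₙ² − (ζωₙ)²) = √(45 − 1.5²) = √42.75 ≈ 6.538 rad/s.
t_p = π/ω_d = π/6.538 ≈ 0.4805 s.

t_p ≈ 0.4805 s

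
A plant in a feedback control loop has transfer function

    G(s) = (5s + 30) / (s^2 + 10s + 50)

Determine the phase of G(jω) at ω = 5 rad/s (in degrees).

∠G(j5) ≈ -23.63°

At s = j5: numerator = 30 + j25, denominator = 25 + j50.
∠G = ∠num − ∠den = 39.806° − (63.435°) = -23.63°.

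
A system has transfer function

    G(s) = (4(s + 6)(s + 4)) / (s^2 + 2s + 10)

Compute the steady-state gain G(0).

Set s = 0: G(0) = (96) / (10) = 48/5.

G(0) = 48/5 ≈ 9.600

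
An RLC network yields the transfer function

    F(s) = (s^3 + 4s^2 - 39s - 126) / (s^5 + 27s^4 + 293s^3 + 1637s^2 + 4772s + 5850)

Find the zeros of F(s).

s = -3, 6, -7

Set the numerator to zero: s^3 + 4s^2 - 39s - 126 = 0.
Factoring: (s + 3)(s - 6)(s + 7) = 0.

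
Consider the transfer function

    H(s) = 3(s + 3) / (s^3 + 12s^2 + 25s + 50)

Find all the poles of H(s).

s = -1 + 2j, -1 - 2j, -10

The poles are the roots of the denominator s^3 + 12s^2 + 25s + 50 = 0.
Trying s = -10: the polynomial evaluates to 0, so (s + 10) is a factor.
Dividing out leaves s^2 + 2s + 5 = 0.
The quadratic formula then gives s = -1 ± 2j.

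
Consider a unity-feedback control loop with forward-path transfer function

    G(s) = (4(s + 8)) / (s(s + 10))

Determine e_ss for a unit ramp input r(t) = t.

e_ss = 0.3125

G(s) has one pole at the origin.
This is a Type 1 system. Kv = lim_{s→0} s·G(s) = 32/10 = 16/5.
e_ss = 1/Kv = 1/(16/5) = 5/16 ≈ 0.3125.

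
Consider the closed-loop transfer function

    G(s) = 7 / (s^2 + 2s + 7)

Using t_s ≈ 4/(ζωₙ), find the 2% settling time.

Comparing s^2 + 2s + 7 to s^2 + 2ζωₙs + ωₙ²: ωₙ = √7 ≈ 2.646 rad/s and ζ = 2/(2·√7) ≈ 0.3780.
ζωₙ = 2/2 = 1, so t_s ≈ 4/(ζωₙ) = 4/1 = 4 s.

t_s ≈ 4 s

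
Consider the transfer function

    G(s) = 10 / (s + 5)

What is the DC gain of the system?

Set s = 0: G(0) = (10) / (5) = 2.

G(0) = 2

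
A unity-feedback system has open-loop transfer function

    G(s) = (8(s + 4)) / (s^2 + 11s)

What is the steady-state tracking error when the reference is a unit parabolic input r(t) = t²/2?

e_ss = ∞

G(s) has one pole at the origin.
This is a Type 1 system; Ka = lim_{s→0} s^2·G(s) = 0, so the steady-state error for a parabola input is infinite.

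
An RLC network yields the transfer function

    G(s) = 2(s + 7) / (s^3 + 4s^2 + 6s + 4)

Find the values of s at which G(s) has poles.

The poles are the roots of the denominator s^3 + 4s^2 + 6s + 4 = 0.
Trying s = -2: the polynomial evaluates to 0, so (s + 2) is a factor.
Dividing out leaves s^2 + 2s + 2 = 0.
The quadratic formula then gives s = -1 ± 1j.

s = -1 ± j, -2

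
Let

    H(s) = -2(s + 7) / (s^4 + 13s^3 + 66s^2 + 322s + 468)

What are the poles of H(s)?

s = -1 + 5j, -1 - 5j, -9, -2

The poles are the roots of the denominator s^4 + 13s^3 + 66s^2 + 322s + 468 = 0.
Trying s = -9: the polynomial evaluates to 0, so (s + 9) is a factor.
Dividing out leaves s^3 + 4s^2 + 30s + 52 = 0.
This factors further as (s^2 + 2s + 26)(s + 2) = 0.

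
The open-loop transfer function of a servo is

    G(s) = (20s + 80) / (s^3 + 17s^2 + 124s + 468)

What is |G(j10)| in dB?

|G(j10)|_dB ≈ -15.3 dB

Substitute s = j10: numerator = 80 + j200, denominator = -1232 + j240.
|G(j10)| = |80 + j200| / |-1232 + j240| = 215.41 / 1255.2 ≈ 0.1716.
In decibels: 20·log₁₀(0.1716) ≈ -15.3 dB.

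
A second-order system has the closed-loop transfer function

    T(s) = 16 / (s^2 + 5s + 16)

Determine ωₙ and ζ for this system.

ωₙ = 4 rad/s, ζ = 0.625

Compare the denominator to the standard form s^2 + 2ζωₙs + ωₙ².
ωₙ² = 16, so ωₙ = 4 rad/s.
2ζωₙ = 5, so ζ = 5/(2·4) = 0.625.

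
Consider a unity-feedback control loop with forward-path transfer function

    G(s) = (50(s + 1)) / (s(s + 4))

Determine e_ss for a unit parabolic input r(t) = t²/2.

G(s) has one pole at the origin.
This is a Type 1 system; Ka = lim_{s→0} s^2·G(s) = 0, so the steady-state error for a parabola input is infinite.

e_ss = ∞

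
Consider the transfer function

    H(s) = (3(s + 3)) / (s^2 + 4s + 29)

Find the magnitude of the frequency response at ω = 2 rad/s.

|H(j2)| ≈ 0.4121

Substitute s = j2: numerator = 9 + j6, denominator = 25 + j8.
|H(j2)| = |9 + j6| / |25 + j8| = 10.817 / 26.249 ≈ 0.4121.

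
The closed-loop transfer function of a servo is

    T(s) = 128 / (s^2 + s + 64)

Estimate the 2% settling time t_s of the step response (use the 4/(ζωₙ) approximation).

Comparing s^2 + s + 64 to s^2 + 2ζωₙs + ωₙ²: ωₙ = 8 rad/s and ζ = 1/(2·8) = 0.0625.
ζωₙ = 1/2 = 0.5, so t_s ≈ 4/(ζωₙ) = 4/0.5 = 8 s.

t_s ≈ 8 s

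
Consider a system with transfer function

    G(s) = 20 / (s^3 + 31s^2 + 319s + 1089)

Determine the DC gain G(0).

G(0) = 20/1089 ≈ 0.01837

Set s = 0: G(0) = (20) / (1089) = 20/1089.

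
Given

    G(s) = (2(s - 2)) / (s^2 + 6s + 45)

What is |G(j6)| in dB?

Substitute s = j6: numerator = -4 + j12, denominator = 9 + j36.
|G(j6)| = |-4 + j12| / |9 + j36| = 12.649 / 37.108 ≈ 0.3409.
In decibels: 20·log₁₀(0.3409) ≈ -9.35 dB.

|G(j6)|_dB ≈ -9.35 dB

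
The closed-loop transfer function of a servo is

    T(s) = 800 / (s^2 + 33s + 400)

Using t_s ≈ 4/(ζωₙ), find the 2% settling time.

t_s ≈ 0.2424 s

Comparing s^2 + 33s + 400 to s^2 + 2ζωₙs + ωₙ²: ωₙ = 20 rad/s and ζ = 33/(2·20) = 0.825.
ζωₙ = 33/2 = 16.5, so t_s ≈ 4/(ζωₙ) = 4/16.5 ≈ 0.2424 s.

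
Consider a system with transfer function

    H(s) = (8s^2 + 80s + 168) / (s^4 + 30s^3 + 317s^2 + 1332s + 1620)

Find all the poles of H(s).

The poles are the roots of the denominator s^4 + 30s^3 + 317s^2 + 1332s + 1620 = 0.
Trying s = -9: the polynomial evaluates to 0, so (s + 9) is a factor.
Dividing out leaves s^3 + 21s^2 + 128s + 180 = 0.
This factors further as (s + 2)(s + 9)(s + 10) = 0.

s = -9, -2, -9, -10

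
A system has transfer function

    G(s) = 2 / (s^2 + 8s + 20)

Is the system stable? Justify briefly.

stable

The denominator s^2 + 8s + 20 factors as (s^2 + 8s + 20), giving poles at s = -4 + 2j, -4 - 2j.
Since all poles lie strictly in the left half-plane, the system is stable.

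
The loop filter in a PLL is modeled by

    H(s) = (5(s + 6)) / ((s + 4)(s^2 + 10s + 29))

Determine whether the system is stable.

The poles can be read from the denominator factors: s = -4, -5 + 2j, -5 - 2j.
Since all poles lie strictly in the left half-plane, the system is stable.

stable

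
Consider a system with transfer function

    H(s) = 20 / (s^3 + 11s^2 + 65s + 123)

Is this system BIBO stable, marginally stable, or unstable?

stable

The denominator s^3 + 11s^2 + 65s + 123 factors as (s^2 + 8s + 41)(s + 3), giving poles at s = -4 ± 5j, -3.
Since all poles lie strictly in the left half-plane, the system is stable.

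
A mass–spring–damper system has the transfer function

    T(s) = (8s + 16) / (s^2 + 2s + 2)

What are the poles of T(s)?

s = -1 ± j

The poles are the roots of the denominator s^2 + 2s + 2 = 0.
Using the quadratic formula: s = (-2 ± √(-4))/2 = -1 ± 1j.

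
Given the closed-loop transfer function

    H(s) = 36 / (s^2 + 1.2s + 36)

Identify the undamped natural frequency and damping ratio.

Compare the denominator to the standard form s^2 + 2ζωₙs + ωₙ².
ωₙ² = 36, so ωₙ = 6 rad/s.
2ζωₙ = 1.2, so ζ = 1.2/(2·6) = 0.1.

ωₙ = 6 rad/s, ζ = 0.1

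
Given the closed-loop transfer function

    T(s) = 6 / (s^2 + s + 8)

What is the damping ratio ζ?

Compare the denominator to the standard form s^2 + 2ζωₙs + ωₙ².
ωₙ² = 8, so ωₙ = √8 ≈ 2.828 rad/s.
2ζωₙ = 1, so ζ = 1/(2·√8) ≈ 0.1768.

ζ ≈ 0.1768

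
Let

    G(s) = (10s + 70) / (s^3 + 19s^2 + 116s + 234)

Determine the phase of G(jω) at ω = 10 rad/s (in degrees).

∠G(j10) ≈ -119.5°

At s = j10: numerator = 70 + j100, denominator = -1666 + j160.
∠G = ∠num − ∠den = 55.008° − (174.51°) = -119.5°.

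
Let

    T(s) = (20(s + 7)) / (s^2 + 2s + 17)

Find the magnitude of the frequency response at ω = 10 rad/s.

Substitute s = j10: numerator = 140 + j200, denominator = -83 + j20.
|T(j10)| = |140 + j200| / |-83 + j20| = 244.13 / 85.376 ≈ 2.859.

|T(j10)| ≈ 2.859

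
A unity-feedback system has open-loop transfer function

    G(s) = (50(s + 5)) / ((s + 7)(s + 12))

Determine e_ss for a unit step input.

e_ss = 0.2515

G(s) has no poles at the origin.
This is a Type 0 system. Kp = lim_{s→0} G(s) = 250/84 = 125/42.
e_ss = 1/(1 + Kp) = 1/(1 + 125/42) = 42/167 ≈ 0.2515.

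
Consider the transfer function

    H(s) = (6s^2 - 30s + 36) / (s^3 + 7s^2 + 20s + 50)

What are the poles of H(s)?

The poles are the roots of the denominator s^3 + 7s^2 + 20s + 50 = 0.
Trying s = -5: the polynomial evaluates to 0, so (s + 5) is a factor.
Dividing out leaves s^2 + 2s + 10 = 0.
The quadratic formula then gives s = -1 ± 3j.

s = -1 ± 3j, -5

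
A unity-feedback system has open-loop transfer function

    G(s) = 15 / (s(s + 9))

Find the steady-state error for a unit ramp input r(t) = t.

G(s) has one pole at the origin.
This is a Type 1 system. Kv = lim_{s→0} s·G(s) = 15/9 = 5/3.
e_ss = 1/Kv = 1/(5/3) = 3/5 ≈ 0.6000.

e_ss = 0.6000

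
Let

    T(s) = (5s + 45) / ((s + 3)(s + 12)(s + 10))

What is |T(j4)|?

Substitute s = j4: numerator = 45 + j20, denominator = -40 + j680.
|T(j4)| = |45 + j20| / |-40 + j680| = 49.244 / 681.18 ≈ 0.07229.

|T(j4)| ≈ 0.07229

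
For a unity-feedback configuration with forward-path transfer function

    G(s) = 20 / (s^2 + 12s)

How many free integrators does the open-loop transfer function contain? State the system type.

Factor s from the denominator: s^2 + 12s = s·(s + 12).
There is 1 pole at the origin, so the system is Type 1.

Type 1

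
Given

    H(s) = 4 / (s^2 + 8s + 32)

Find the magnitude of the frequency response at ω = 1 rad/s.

Substitute s = j1: numerator = 4, denominator = 31 + j8.
|H(j1)| = |4| / |31 + j8| = 4 / 32.016 ≈ 0.1249.

|H(j1)| ≈ 0.1249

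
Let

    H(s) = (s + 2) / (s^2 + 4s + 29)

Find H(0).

At s = 0 each factor (s + a) contributes a and each (s^2 + bs + c) contributes c.
H(0) = 1·(2) / ((29)) = 2/29 = 2/29.

H(0) = 2/29 ≈ 0.06897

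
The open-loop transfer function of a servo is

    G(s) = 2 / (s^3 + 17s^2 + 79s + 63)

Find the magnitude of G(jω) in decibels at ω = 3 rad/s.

Substitute s = j3: numerator = 2, denominator = -90 + j210.
|G(j3)| = |2| / |-90 + j210| = 2 / 228.47 ≈ 0.008754.
In decibels: 20·log₁₀(0.008754) ≈ -41.2 dB.

|G(j3)|_dB ≈ -41.2 dB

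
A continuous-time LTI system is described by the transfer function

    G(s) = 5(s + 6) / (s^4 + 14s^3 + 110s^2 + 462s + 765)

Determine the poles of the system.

The poles are the roots of the denominator s^4 + 14s^3 + 110s^2 + 462s + 765 = 0.
No real roots exist; factor into two real quadratics: (s^2 + 8s + 17)(s^2 + 6s + 45) = 0.
Each quadratic gives a conjugate pair via the quadratic formula.

s = -4 + j, -4 - j, -3 + 6j, -3 - 6j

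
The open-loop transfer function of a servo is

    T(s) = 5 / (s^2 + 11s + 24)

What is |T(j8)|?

|T(j8)| ≈ 0.05173

Substitute s = j8: numerator = 5, denominator = -40 + j88.
|T(j8)| = |5| / |-40 + j88| = 5 / 96.664 ≈ 0.05173.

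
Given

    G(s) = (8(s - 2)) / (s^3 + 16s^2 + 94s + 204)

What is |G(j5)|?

Substitute s = j5: numerator = -16 + j40, denominator = -196 + j345.
|G(j5)| = |-16 + j40| / |-196 + j345| = 43.081 / 396.79 ≈ 0.1086.

|G(j5)| ≈ 0.1086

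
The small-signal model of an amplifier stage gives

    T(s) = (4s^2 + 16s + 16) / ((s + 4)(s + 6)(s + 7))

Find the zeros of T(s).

Set the numerator to zero: 4s^2 + 16s + 16 = 0, i.e. 4·(s^2 + 4s + 4) = 0.
Factoring: (s + 2)^2 = 0.

s = -2, -2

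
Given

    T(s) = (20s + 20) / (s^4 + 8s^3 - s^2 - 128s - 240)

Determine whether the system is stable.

unstable

The denominator s^4 + 8s^3 - s^2 - 128s - 240 factors as (s + 5)(s + 3)(s + 4)(s - 4), giving poles at s = -5, -3, -4, 4.
Since the pole(s) at s = 4 lie in the right half-plane, the system is unstable.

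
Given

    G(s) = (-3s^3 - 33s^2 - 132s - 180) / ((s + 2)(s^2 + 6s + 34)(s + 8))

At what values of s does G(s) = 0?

Set the numerator to zero: -3s^3 - 33s^2 - 132s - 180 = 0, i.e. -3·(s^3 + 11s^2 + 44s + 60) = 0.
Factoring: (s + 3)(s^2 + 8s + 20) = 0.

s = -3, -4 ± 2j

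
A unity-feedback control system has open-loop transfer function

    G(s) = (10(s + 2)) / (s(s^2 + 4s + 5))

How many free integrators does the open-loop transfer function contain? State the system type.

The denominator has 1 factor of s at the origin (free integrator), so this is a Type 1 system.

Type 1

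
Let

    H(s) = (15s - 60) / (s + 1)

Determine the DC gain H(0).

H(0) = -60

Set s = 0: H(0) = (-60) / (1) = -60.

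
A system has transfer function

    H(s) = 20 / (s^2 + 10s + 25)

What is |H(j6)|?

|H(j6)| ≈ 0.3279

Substitute s = j6: numerator = 20, denominator = -11 + j60.
|H(j6)| = |20| / |-11 + j60| = 20 / 61 ≈ 0.3279.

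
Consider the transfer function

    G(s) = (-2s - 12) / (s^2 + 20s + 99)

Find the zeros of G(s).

Set the numerator to zero: -2s - 12 = 0, i.e. -2·(s + 6) = 0.
So s = -6.

s = -6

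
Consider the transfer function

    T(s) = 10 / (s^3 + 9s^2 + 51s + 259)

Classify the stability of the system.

stable

The denominator s^3 + 9s^2 + 51s + 259 factors as (s^2 + 2s + 37)(s + 7), giving poles at s = -1 ± 6j, -7.
Since all poles lie strictly in the left half-plane, the system is stable.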